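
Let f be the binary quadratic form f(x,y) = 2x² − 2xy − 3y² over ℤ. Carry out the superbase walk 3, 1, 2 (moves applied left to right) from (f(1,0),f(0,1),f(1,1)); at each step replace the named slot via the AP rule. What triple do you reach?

start (2,-3,-3) = (f(1,0),f(0,1),f(1,1))
replace slot 3: 2·(2+(-3)) − (-3) = 1 → (2,-3,1)
replace slot 1: 2·((-3)+1) − 2 = -6 → (-6,-3,1)
replace slot 2: 2·((-6)+1) − (-3) = -7 → (-6,-7,1)

-6,-7,1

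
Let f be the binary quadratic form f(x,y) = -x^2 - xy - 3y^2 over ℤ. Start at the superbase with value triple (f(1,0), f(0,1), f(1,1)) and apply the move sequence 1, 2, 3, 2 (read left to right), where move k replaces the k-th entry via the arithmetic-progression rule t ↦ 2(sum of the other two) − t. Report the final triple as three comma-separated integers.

start (-1,-3,-5) = (f(1,0),f(0,1),f(1,1))
replace slot 1: 2·((-3)+(-5)) − (-1) = -15 → (-15,-3,-5)
replace slot 2: 2·((-15)+(-5)) − (-3) = -37 → (-15,-37,-5)
replace slot 3: 2·((-15)+(-37)) − (-5) = -99 → (-15,-37,-99)
replace slot 2: 2·((-15)+(-99)) − (-37) = -191 → (-15,-191,-99)

-15,-191,-99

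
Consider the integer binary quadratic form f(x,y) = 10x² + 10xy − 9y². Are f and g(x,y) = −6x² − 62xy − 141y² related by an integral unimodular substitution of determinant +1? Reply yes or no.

D₁ = 460, D₂ = 460
river cycle of f (length 10): (-9, 8, 11), (11, 14, -6), (-6, 10, 15), (15, 20, -1), (-1, 20, 15), (15, 10, -6), (-6, 14, 11), (11, 8, -9), (-9, 10, 10), (10, 10, -9)
river cycle of g (length 10): (-6, 10, 15), (15, 20, -1), (-1, 20, 15), (15, 10, -6), (-6, 14, 11), (11, 8, -9), (-9, 10, 10), (10, 10, -9), (-9, 8, 11), (11, 14, -6)
cycles coincide ⇒ equivalent

yes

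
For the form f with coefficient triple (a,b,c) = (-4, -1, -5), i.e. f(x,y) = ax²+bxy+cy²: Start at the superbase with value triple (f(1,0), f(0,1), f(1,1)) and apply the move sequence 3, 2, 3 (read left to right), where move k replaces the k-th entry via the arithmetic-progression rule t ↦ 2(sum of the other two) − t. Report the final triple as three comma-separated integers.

start (-4,-5,-10) = (f(1,0),f(0,1),f(1,1))
replace slot 3: 2·((-4)+(-5)) − (-10) = -8 → (-4,-5,-8)
replace slot 2: 2·((-4)+(-8)) − (-5) = -19 → (-4,-19,-8)
replace slot 3: 2·((-4)+(-19)) − (-8) = -38 → (-4,-19,-38)

-4,-19,-38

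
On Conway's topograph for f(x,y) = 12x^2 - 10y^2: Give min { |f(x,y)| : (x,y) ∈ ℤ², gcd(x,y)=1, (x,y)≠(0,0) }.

descent: ρ → (-10,20,2)  [lands on river]
river: ρ → (2,20,-10)
closes: descent 1, river 2
min |a| on river = 2

2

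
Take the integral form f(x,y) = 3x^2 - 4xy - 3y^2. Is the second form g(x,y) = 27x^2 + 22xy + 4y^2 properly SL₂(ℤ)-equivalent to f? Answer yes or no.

D₁ = 52, D₂ = 52
river cycle of f (length 10): (-3, 4, 3), (3, 2, -4), (-4, 6, 1), (1, 6, -4), (-4, 2, 3), (3, 4, -3), (-3, 2, 4), (4, 6, -1), (-1, 6, 4), (4, 2, -3)
river cycle of g (length 10): (4, 2, -3), (-3, 4, 3), (3, 2, -4), (-4, 6, 1), (1, 6, -4), (-4, 2, 3), (3, 4, -3), (-3, 2, 4), (4, 6, -1), (-1, 6, 4)
cycles coincide ⇒ equivalent

yes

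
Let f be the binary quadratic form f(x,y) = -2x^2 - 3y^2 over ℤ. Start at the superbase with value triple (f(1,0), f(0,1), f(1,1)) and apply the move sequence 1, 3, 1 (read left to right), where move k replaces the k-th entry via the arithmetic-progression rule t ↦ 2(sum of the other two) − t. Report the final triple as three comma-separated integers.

start (-2,-3,-5) = (f(1,0),f(0,1),f(1,1))
replace slot 1: 2·((-3)+(-5)) − (-2) = -14 → (-14,-3,-5)
replace slot 3: 2·((-14)+(-3)) − (-5) = -29 → (-14,-3,-29)
replace slot 1: 2·((-3)+(-29)) − (-14) = -50 → (-50,-3,-29)

-50,-3,-29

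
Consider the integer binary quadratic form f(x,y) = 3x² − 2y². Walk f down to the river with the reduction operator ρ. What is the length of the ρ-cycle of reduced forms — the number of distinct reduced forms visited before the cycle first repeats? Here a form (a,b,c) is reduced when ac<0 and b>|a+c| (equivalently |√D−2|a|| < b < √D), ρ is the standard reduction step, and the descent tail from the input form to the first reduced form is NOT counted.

D = 24, ⌊√D⌋ = 4
descent: ρ → (-2,4,1)  [lands on river]
river: ρ → (1,4,-2)
ρ-cycle length = 2 (tail of 1 descent step not counted)

2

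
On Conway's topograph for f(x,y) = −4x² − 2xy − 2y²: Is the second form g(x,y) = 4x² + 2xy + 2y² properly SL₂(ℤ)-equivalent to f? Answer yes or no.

D₁ = -28, D₂ = -28
f is negative-definite; reduce −f:
−f: flip: (4,2,2)→(2,-2,4)
−f: translate: b→2 (≡-2 mod 4), so (2,-2,4)→(2,2,4)
−f: reduced (well bottom): (2,2,4) with a≤c, −a<b≤a
flip sign back: reduced form of f is (-2,-2,-4)
g: flip: (4,2,2)→(2,-2,4)
g: translate: b→2 (≡-2 mod 4), so (2,-2,4)→(2,2,4)
g: reduced (well bottom): (2,2,4) with a≤c, −a<b≤a
reduced forms (-2, -2, -4) vs (2, 2, 4) ⇒ inequivalent

no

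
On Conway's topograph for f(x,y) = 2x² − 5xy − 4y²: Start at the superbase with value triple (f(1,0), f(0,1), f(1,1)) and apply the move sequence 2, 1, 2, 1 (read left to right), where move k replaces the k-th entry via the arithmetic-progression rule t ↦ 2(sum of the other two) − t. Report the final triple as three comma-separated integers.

start (2,-4,-7) = (f(1,0),f(0,1),f(1,1))
replace slot 2: 2·(2+(-7)) − (-4) = -6 → (2,-6,-7)
replace slot 1: 2·((-6)+(-7)) − 2 = -28 → (-28,-6,-7)
replace slot 2: 2·((-28)+(-7)) − (-6) = -64 → (-28,-64,-7)
replace slot 1: 2·((-64)+(-7)) − (-28) = -114 → (-114,-64,-7)

-114,-64,-7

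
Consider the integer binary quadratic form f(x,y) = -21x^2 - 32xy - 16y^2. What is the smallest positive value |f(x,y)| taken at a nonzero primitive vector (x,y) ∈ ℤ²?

translate: b→-10 (≡32 mod 42), so (21,32,16)→(21,-10,5)
flip: (21,-10,5)→(5,10,21)
translate: b→0 (≡10 mod 10), so (5,10,21)→(5,0,16)
reduced (well bottom): (5,0,16) with a≤c, −a<b≤a
well minimum |f| = |-5| = 5 (negative-definite)

5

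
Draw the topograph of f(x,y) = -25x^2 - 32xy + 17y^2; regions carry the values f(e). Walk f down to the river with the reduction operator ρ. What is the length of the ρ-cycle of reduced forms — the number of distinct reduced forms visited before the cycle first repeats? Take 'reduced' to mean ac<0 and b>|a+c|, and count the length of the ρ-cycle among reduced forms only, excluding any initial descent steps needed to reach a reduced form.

D = 2724, ⌊√D⌋ = 52
descent: ρ → (17,32,-25)  [lands on river]
river: ρ → (-25,18,24)
river: ρ → (24,30,-19)
river: ρ → (-19,46,8)
river: ρ → (8,50,-7)
river: ρ → (-7,48,15)
river: ρ → (15,42,-16)
river: ρ → (-16,22,35)
river: ρ → (35,48,-3)
river: ρ → (-3,48,35)
river: ρ → (35,22,-16)
river: ρ → (-16,42,15)
river: ρ → (15,48,-7)
river: ρ → (-7,50,8)
river: ρ → (8,46,-19)
river: ρ → (-19,30,24)
river: ρ → (24,18,-25)
river: ρ → (-25,32,17)
river: ρ → (17,36,-21)
river: ρ → (-21,48,5)
river: ρ → (5,52,-1)
river: ρ → (-1,52,5)
river: ρ → (5,48,-21)
river: ρ → (-21,36,17)
ρ-cycle length = 24 (tail of 1 descent step not counted)

24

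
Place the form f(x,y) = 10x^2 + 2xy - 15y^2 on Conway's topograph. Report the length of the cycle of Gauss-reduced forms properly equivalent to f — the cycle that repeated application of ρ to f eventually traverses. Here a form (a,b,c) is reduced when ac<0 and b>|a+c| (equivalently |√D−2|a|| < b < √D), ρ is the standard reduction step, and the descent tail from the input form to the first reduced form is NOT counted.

D = 604, ⌊√D⌋ = 24
descent: ρ → (-15,-2,10)
descent: ρ → (10,22,-3)  [lands on river]
river: ρ → (-3,20,17)
river: ρ → (17,14,-6)
river: ρ → (-6,22,5)
river: ρ → (5,18,-14)
river: ρ → (-14,10,9)
river: ρ → (9,8,-15)
river: ρ → (-15,22,2)
river: ρ → (2,22,-15)
river: ρ → (-15,8,9)
river: ρ → (9,10,-14)
river: ρ → (-14,18,5)
river: ρ → (5,22,-6)
river: ρ → (-6,14,17)
river: ρ → (17,20,-3)
river: ρ → (-3,22,10)
river: ρ → (10,18,-7)
river: ρ → (-7,24,1)
river: ρ → (1,24,-7)
river: ρ → (-7,18,10)
ρ-cycle length = 20 (tail of 2 descent steps not counted)

20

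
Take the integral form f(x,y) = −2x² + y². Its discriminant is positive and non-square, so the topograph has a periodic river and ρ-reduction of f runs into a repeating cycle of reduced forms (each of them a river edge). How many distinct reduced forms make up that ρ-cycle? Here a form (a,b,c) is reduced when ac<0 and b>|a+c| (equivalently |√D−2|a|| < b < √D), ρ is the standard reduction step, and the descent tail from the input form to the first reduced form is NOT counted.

D = 8, ⌊√D⌋ = 2
descent: ρ → (1,2,-1)  [lands on river]
river: ρ → (-1,2,1)
ρ-cycle length = 2 (tail of 1 descent step not counted)

2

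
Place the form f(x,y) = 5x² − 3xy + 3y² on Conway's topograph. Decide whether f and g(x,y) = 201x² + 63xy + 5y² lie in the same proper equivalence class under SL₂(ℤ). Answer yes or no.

D₁ = -51, D₂ = -51
f: flip: (5,-3,3)→(3,3,5)
f: reduced (well bottom): (3,3,5) with a≤c, −a<b≤a
g: flip: (201,63,5)→(5,-63,201)
g: translate: b→-3 (≡-63 mod 10), so (5,-63,201)→(5,-3,3)
g: flip: (5,-3,3)→(3,3,5)
g: reduced (well bottom): (3,3,5) with a≤c, −a<b≤a
reduced forms (3, 3, 5) vs (3, 3, 5) ⇒ equivalent

yes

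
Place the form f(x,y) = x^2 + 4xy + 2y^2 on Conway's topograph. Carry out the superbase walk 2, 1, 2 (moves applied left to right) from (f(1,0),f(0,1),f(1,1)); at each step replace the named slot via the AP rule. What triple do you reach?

start (1,2,7) = (f(1,0),f(0,1),f(1,1))
replace slot 2: 2·(1+7) − 2 = 14 → (1,14,7)
replace slot 1: 2·(14+7) − 1 = 41 → (41,14,7)
replace slot 2: 2·(41+7) − 14 = 82 → (41,82,7)

41,82,7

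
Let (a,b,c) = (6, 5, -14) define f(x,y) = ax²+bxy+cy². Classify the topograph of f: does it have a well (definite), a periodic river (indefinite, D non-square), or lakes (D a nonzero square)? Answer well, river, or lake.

D = b²−4ac = 5² − 4·6·(-14) = 361
D = 19² is a perfect square ⇒ form factors over ℤ ⇒ lakes

lake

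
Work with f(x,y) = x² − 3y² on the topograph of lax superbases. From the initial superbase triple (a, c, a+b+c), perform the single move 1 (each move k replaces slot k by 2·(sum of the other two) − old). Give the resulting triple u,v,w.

start (1,-3,-2) = (f(1,0),f(0,1),f(1,1))
replace slot 1: 2·((-3)+(-2)) − 1 = -11 → (-11,-3,-2)

-11,-3,-2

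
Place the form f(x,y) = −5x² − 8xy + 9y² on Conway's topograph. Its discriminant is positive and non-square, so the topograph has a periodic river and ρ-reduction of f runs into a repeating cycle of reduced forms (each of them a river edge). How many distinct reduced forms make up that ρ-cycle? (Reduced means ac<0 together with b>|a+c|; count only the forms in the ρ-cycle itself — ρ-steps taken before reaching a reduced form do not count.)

D = 244, ⌊√D⌋ = 15
descent: ρ → (9,8,-5)  [lands on river]
river: ρ → (-5,12,5)
river: ρ → (5,8,-9)
river: ρ → (-9,10,4)
river: ρ → (4,14,-3)
river: ρ → (-3,10,12)
river: ρ → (12,14,-1)
river: ρ → (-1,14,12)
river: ρ → (12,10,-3)
river: ρ → (-3,14,4)
river: ρ → (4,10,-9)
river: ρ → (-9,8,5)
river: ρ → (5,12,-5)
river: ρ → (-5,8,9)
river: ρ → (9,10,-4)
river: ρ → (-4,14,3)
river: ρ → (3,10,-12)
river: ρ → (-12,14,1)
river: ρ → (1,14,-12)
river: ρ → (-12,10,3)
river: ρ → (3,14,-4)
river: ρ → (-4,10,9)
ρ-cycle length = 22 (tail of 1 descent step not counted)

22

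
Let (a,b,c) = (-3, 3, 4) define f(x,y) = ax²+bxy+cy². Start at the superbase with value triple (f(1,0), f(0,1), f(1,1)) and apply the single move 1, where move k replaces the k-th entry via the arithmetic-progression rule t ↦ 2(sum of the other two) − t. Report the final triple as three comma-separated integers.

start (-3,4,4) = (f(1,0),f(0,1),f(1,1))
replace slot 1: 2·(4+4) − (-3) = 19 → (19,4,4)

19,4,4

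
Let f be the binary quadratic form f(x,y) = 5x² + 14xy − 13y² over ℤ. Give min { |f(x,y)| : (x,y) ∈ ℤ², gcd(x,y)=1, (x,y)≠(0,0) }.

river: ρ → (-13,12,6)
river: ρ → (6,12,-13)
river: ρ → (-13,14,5)
river: ρ → (5,16,-10)
river: ρ → (-10,4,11)
river: ρ → (11,18,-3)
river: ρ → (-3,18,11)
river: ρ → (11,4,-10)
river: ρ → (-10,16,5)
river: ρ → (5,14,-13)
closes: descent 0, river 10
min |a| on river = 3

3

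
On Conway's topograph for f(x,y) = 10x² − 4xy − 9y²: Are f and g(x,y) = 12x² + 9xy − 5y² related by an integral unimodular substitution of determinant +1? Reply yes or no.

D₁ = 376, D₂ = 321
discriminants differ ⇒ not SL₂(ℤ)-equivalent

no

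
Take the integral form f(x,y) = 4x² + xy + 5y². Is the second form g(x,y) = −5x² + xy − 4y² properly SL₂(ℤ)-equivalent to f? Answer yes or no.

D₁ = -79, D₂ = -79
f: reduced (well bottom): (4,1,5) with a≤c, −a<b≤a
g is negative-definite; reduce −g:
−g: flip: (5,-1,4)→(4,1,5)
−g: reduced (well bottom): (4,1,5) with a≤c, −a<b≤a
flip sign back: reduced form of g is (-4,-1,-5)
reduced forms (4, 1, 5) vs (-4, -1, -5) ⇒ inequivalent

no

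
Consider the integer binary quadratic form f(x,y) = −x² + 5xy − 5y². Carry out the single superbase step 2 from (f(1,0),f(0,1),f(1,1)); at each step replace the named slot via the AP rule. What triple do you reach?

start (-1,-5,-1) = (f(1,0),f(0,1),f(1,1))
replace slot 2: 2·((-1)+(-1)) − (-5) = 1 → (-1,1,-1)

-1,1,-1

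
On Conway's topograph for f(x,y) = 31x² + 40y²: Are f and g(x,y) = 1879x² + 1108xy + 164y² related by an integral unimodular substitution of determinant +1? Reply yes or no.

D₁ = -4960, D₂ = -4960
f: reduced (well bottom): (31,0,40) with a≤c, −a<b≤a
g: flip: (1879,1108,164)→(164,-1108,1879)
g: translate: b→-124 (≡-1108 mod 328), so (164,-1108,1879)→(164,-124,31)
g: flip: (164,-124,31)→(31,124,164)
g: translate: b→0 (≡124 mod 62), so (31,124,164)→(31,0,40)
g: reduced (well bottom): (31,0,40) with a≤c, −a<b≤a
reduced forms (31, 0, 40) vs (31, 0, 40) ⇒ equivalent

yes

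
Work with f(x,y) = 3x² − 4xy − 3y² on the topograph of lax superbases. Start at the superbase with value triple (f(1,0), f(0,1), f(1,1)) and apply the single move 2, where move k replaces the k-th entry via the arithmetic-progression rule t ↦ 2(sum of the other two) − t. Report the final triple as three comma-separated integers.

start (3,-3,-4) = (f(1,0),f(0,1),f(1,1))
replace slot 2: 2·(3+(-4)) − (-3) = 1 → (3,1,-4)

3,1,-4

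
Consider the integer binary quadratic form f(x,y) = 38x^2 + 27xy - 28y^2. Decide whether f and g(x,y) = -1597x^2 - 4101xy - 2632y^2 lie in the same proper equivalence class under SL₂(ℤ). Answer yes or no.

D₁ = 4985, D₂ = 4985
river cycle of f (length 54): (-28, 29, 37), (37, 45, -20), (-20, 35, 47), (47, 59, -8), (-8, 69, 7), (7, 57, -62), (-62, 67, 2), (2, 69, -28), (-28, 43, 28), (28, 69, -2), … (44 more)
river cycle of g (length 54): (-17, 49, 38), (38, 27, -28), (-28, 29, 37), (37, 45, -20), (-20, 35, 47), (47, 59, -8), (-8, 69, 7), (7, 57, -62), (-62, 67, 2), (2, 69, -28), … (44 more)
cycles coincide ⇒ equivalent

yes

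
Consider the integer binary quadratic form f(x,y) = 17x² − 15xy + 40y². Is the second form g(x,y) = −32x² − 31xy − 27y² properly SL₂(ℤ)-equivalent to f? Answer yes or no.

D₁ = -2495, D₂ = -2495
f: reduced (well bottom): (17,-15,40) with a≤c, −a<b≤a
g is negative-definite; reduce −g:
−g: flip: (32,31,27)→(27,-31,32)
−g: translate: b→23 (≡-31 mod 54), so (27,-31,32)→(27,23,28)
−g: reduced (well bottom): (27,23,28) with a≤c, −a<b≤a
flip sign back: reduced form of g is (-27,-23,-28)
reduced forms (17, -15, 40) vs (-27, -23, -28) ⇒ inequivalent

no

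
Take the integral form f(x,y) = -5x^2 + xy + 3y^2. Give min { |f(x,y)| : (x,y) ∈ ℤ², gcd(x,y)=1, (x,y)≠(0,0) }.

descent: ρ → (3,5,-3)  [lands on river]
river: ρ → (-3,7,1)
river: ρ → (1,7,-3)
river: ρ → (-3,5,3)
river: ρ → (3,7,-1)
river: ρ → (-1,7,3)
closes: descent 1, river 6
min |a| on river = 1

1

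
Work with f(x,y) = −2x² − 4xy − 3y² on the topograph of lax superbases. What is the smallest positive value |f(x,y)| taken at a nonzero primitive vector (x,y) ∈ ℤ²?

translate: b→0 (≡4 mod 4), so (2,4,3)→(2,0,1)
flip: (2,0,1)→(1,0,2)
reduced (well bottom): (1,0,2) with a≤c, −a<b≤a
well minimum |f| = |-1| = 1 (negative-definite)

1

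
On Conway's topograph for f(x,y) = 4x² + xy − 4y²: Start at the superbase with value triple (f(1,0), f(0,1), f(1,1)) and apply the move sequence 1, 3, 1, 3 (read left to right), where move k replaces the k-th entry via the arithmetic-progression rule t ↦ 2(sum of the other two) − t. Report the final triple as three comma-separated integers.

start (4,-4,1) = (f(1,0),f(0,1),f(1,1))
replace slot 1: 2·((-4)+1) − 4 = -10 → (-10,-4,1)
replace slot 3: 2·((-10)+(-4)) − 1 = -29 → (-10,-4,-29)
replace slot 1: 2·((-4)+(-29)) − (-10) = -56 → (-56,-4,-29)
replace slot 3: 2·((-56)+(-4)) − (-29) = -91 → (-56,-4,-91)

-56,-4,-91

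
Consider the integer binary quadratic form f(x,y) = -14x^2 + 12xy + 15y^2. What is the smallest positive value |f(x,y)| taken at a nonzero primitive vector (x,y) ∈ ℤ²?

river: ρ → (15,18,-11)
river: ρ → (-11,26,7)
river: ρ → (7,30,-3)
river: ρ → (-3,30,7)
river: ρ → (7,26,-11)
river: ρ → (-11,18,15)
river: ρ → (15,12,-14)
river: ρ → (-14,16,13)
river: ρ → (13,10,-17)
river: ρ → (-17,24,6)
river: ρ → (6,24,-17)
river: ρ → (-17,10,13)
river: ρ → (13,16,-14)
river: ρ → (-14,12,15)
closes: descent 0, river 14
min |a| on river = 3

3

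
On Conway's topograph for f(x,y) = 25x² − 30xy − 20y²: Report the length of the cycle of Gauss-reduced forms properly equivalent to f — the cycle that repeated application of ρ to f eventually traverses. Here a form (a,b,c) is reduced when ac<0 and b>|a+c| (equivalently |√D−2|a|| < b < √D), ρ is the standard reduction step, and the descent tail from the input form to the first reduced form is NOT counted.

D = 2900, ⌊√D⌋ = 53
descent: ρ → (-20,30,25)  [lands on river]
river: ρ → (25,20,-25)
river: ρ → (-25,30,20)
river: ρ → (20,50,-5)
river: ρ → (-5,50,20)
river: ρ → (20,30,-25)
river: ρ → (-25,20,25)
river: ρ → (25,30,-20)
river: ρ → (-20,50,5)
river: ρ → (5,50,-20)
ρ-cycle length = 10 (tail of 1 descent step not counted)

10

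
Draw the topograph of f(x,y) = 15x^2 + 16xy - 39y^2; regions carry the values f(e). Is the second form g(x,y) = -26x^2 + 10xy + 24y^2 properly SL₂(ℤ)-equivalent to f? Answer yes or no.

D₁ = 2596, D₂ = 2596
river cycle of f (length 30): (15, 46, -8), (-8, 50, 3), (3, 46, -40), (-40, 34, 9), (9, 38, -32), (-32, 26, 15), (15, 34, -24), (-24, 14, 25), (25, 36, -13), (-13, 42, 16), … (20 more)
river cycle of g (length 34): (24, 38, -12), (-12, 34, 30), (30, 26, -16), (-16, 38, 18), (18, 34, -20), (-20, 46, 6), (6, 50, -4), (-4, 46, 30), (30, 14, -20), (-20, 26, 24), … (24 more)
cycles differ ⇒ inequivalent

no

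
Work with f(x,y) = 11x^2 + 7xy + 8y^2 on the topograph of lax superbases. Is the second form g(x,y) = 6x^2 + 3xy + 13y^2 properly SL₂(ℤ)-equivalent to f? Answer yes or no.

D₁ = -303, D₂ = -303
f: flip: (11,7,8)→(8,-7,11)
f: reduced (well bottom): (8,-7,11) with a≤c, −a<b≤a
g: reduced (well bottom): (6,3,13) with a≤c, −a<b≤a
reduced forms (8, -7, 11) vs (6, 3, 13) ⇒ inequivalent

no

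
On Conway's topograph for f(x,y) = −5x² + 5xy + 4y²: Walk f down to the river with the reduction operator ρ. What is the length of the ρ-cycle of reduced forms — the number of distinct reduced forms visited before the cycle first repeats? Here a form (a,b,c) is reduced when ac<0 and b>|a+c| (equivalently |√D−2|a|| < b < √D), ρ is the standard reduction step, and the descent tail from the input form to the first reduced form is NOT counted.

D = 105, ⌊√D⌋ = 10
river: ρ → (4,3,-6)
river: ρ → (-6,9,1)
river: ρ → (1,9,-6)
river: ρ → (-6,3,4)
river: ρ → (4,5,-5)
river: ρ → (-5,5,4)
ρ-cycle length = 6 (tail of 0 descent steps not counted)

6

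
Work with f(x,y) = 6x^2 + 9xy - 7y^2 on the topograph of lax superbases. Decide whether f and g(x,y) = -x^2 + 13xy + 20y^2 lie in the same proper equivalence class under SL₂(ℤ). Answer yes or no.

D₁ = 249, D₂ = 249
river cycle of f (length 16): (-7, 5, 8), (8, 11, -4), (-4, 13, 5), (5, 7, -10), (-10, 13, 2), (2, 15, -3), (-3, 15, 2), (2, 13, -10), (-10, 7, 5), (5, 13, -4), … (6 more)
river cycle of g (length 16): (-1, 15, 6), (6, 9, -7), (-7, 5, 8), (8, 11, -4), (-4, 13, 5), (5, 7, -10), (-10, 13, 2), (2, 15, -3), (-3, 15, 2), (2, 13, -10), … (6 more)
cycles coincide ⇒ equivalent

yes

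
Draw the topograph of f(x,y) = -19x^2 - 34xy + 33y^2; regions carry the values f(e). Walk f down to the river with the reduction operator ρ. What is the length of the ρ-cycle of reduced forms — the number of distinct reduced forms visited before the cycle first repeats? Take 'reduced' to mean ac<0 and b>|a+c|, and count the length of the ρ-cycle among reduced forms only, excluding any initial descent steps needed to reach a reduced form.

D = 3664, ⌊√D⌋ = 60
descent: ρ → (33,34,-19)  [lands on river]
river: ρ → (-19,42,25)
river: ρ → (25,58,-3)
river: ρ → (-3,56,44)
river: ρ → (44,32,-15)
river: ρ → (-15,58,5)
river: ρ → (5,52,-48)
river: ρ → (-48,44,9)
river: ρ → (9,46,-43)
river: ρ → (-43,40,12)
river: ρ → (12,56,-11)
river: ρ → (-11,54,17)
river: ρ → (17,48,-20)
river: ρ → (-20,32,33)
ρ-cycle length = 14 (tail of 1 descent step not counted)

14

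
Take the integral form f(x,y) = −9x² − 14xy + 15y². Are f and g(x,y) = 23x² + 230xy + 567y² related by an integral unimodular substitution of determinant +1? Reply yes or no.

D₁ = 736, D₂ = 736
river cycle of f (length 12): (15, 14, -9), (-9, 22, 7), (7, 20, -12), (-12, 4, 15), (15, 26, -1), (-1, 26, 15), (15, 4, -12), (-12, 20, 7), (7, 22, -9), (-9, 14, 15), … (2 more)
river cycle of g (length 12): (-8, 16, 15), (15, 14, -9), (-9, 22, 7), (7, 20, -12), (-12, 4, 15), (15, 26, -1), (-1, 26, 15), (15, 4, -12), (-12, 20, 7), (7, 22, -9), … (2 more)
cycles coincide ⇒ equivalent

yes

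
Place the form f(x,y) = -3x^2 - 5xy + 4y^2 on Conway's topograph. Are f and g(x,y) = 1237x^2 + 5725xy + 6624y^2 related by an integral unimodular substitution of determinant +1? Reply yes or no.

D₁ = 73, D₂ = 73
river cycle of f (length 18): (4, 5, -3), (-3, 7, 2), (2, 5, -6), (-6, 7, 1), (1, 7, -6), (-6, 5, 2), (2, 7, -3), (-3, 5, 4), (4, 3, -4), (-4, 5, 3), … (8 more)
river cycle of g (length 18): (4, 5, -3), (-3, 7, 2), (2, 5, -6), (-6, 7, 1), (1, 7, -6), (-6, 5, 2), (2, 7, -3), (-3, 5, 4), (4, 3, -4), (-4, 5, 3), … (8 more)
cycles coincide ⇒ equivalent

yes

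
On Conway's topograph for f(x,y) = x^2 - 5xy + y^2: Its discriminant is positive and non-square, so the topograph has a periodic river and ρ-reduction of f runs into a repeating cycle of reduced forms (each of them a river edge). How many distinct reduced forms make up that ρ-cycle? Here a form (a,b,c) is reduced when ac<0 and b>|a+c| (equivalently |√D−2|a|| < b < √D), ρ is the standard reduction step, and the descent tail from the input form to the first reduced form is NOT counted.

D = 21, ⌊√D⌋ = 4
descent: ρ → (1,3,-3)  [lands on river]
river: ρ → (-3,3,1)
ρ-cycle length = 2 (tail of 1 descent step not counted)

2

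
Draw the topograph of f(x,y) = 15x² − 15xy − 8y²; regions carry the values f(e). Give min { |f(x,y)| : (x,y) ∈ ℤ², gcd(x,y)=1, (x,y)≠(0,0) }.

descent: ρ → (-8,15,15)  [lands on river]
river: ρ → (15,15,-8)
river: ρ → (-8,17,13)
river: ρ → (13,9,-12)
river: ρ → (-12,15,10)
river: ρ → (10,25,-2)
river: ρ → (-2,23,22)
river: ρ → (22,21,-3)
river: ρ → (-3,21,22)
river: ρ → (22,23,-2)
river: ρ → (-2,25,10)
river: ρ → (10,15,-12)
river: ρ → (-12,9,13)
river: ρ → (13,17,-8)
closes: descent 1, river 14
min |a| on river = 2

2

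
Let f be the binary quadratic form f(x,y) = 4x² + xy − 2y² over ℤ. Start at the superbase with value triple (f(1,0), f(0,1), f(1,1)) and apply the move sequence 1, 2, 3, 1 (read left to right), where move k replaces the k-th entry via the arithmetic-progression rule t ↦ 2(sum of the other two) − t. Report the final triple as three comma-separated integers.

start (4,-2,3) = (f(1,0),f(0,1),f(1,1))
replace slot 1: 2·((-2)+3) − 4 = -2 → (-2,-2,3)
replace slot 2: 2·((-2)+3) − (-2) = 4 → (-2,4,3)
replace slot 3: 2·((-2)+4) − 3 = 1 → (-2,4,1)
replace slot 1: 2·(4+1) − (-2) = 12 → (12,4,1)

12,4,1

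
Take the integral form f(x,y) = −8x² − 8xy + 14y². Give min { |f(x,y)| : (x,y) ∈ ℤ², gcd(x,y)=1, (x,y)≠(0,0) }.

descent: ρ → (14,8,-8)  [lands on river]
river: ρ → (-8,8,14)
river: ρ → (14,20,-2)
river: ρ → (-2,20,14)
closes: descent 1, river 4
min |a| on river = 2

2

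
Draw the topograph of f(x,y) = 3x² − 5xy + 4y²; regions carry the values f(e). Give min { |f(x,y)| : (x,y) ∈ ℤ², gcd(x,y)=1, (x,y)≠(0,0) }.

translate: b→1 (≡-5 mod 6), so (3,-5,4)→(3,1,2)
flip: (3,1,2)→(2,-1,3)
reduced (well bottom): (2,-1,3) with a≤c, −a<b≤a
well minimum = a = 2

2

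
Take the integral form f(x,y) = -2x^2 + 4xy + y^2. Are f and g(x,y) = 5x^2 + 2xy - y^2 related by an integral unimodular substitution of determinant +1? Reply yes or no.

D₁ = 24, D₂ = 24
river cycle of f (length 2): (1, 4, -2), (-2, 4, 1)
river cycle of g (length 2): (-1, 4, 2), (2, 4, -1)
cycles differ ⇒ inequivalent

no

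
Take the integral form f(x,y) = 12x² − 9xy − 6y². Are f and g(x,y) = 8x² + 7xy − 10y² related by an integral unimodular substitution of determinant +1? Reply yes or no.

D₁ = 369, D₂ = 369
river cycle of f (length 10): (-6, 9, 12), (12, 15, -3), (-3, 15, 12), (12, 9, -6), (-6, 15, 6), (6, 9, -12), (-12, 15, 3), (3, 15, -12), (-12, 9, 6), (6, 15, -6)
river cycle of g (length 16): (-10, 13, 5), (5, 17, -4), (-4, 15, 9), (9, 3, -10), (-10, 17, 2), (2, 19, -1), (-1, 19, 2), (2, 17, -10), (-10, 3, 9), (9, 15, -4), … (6 more)
cycles differ ⇒ inequivalent

no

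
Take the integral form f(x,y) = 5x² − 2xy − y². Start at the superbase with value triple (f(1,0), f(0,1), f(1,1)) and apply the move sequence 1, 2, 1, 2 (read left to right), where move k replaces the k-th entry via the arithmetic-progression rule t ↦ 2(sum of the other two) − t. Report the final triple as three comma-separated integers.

start (5,-1,2) = (f(1,0),f(0,1),f(1,1))
replace slot 1: 2·((-1)+2) − 5 = -3 → (-3,-1,2)
replace slot 2: 2·((-3)+2) − (-1) = -1 → (-3,-1,2)
replace slot 1: 2·((-1)+2) − (-3) = 5 → (5,-1,2)
replace slot 2: 2·(5+2) − (-1) = 15 → (5,15,2)

5,15,2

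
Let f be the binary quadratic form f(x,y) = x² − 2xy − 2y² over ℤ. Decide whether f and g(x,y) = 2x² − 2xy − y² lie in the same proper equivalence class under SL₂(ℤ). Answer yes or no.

D₁ = 12, D₂ = 12
river cycle of f (length 2): (-2, 2, 1), (1, 2, -2)
river cycle of g (length 2): (-1, 2, 2), (2, 2, -1)
cycles differ ⇒ inequivalent

no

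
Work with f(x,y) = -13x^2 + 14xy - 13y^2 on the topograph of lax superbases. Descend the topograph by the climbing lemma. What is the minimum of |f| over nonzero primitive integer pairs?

translate: b→12 (≡-14 mod 26), so (13,-14,13)→(13,12,12)
flip: (13,12,12)→(12,-12,13)
translate: b→12 (≡-12 mod 24), so (12,-12,13)→(12,12,13)
reduced (well bottom): (12,12,13) with a≤c, −a<b≤a
well minimum |f| = |-12| = 12 (negative-definite)

12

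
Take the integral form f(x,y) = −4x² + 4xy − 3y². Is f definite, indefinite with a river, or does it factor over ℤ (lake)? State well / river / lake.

D = b²−4ac = 4² − 4·(-4)·(-3) = -32
D < 0 ⇒ definite ⇒ every region one sign ⇒ single well

well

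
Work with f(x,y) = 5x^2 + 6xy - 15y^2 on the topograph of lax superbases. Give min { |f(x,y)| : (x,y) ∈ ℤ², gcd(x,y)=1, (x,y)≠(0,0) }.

descent: ρ → (-15,-6,5)
descent: ρ → (5,16,-4)  [lands on river]
river: ρ → (-4,16,5)
river: ρ → (5,14,-7)
river: ρ → (-7,14,5)
closes: descent 2, river 4
min |a| on river = 4

4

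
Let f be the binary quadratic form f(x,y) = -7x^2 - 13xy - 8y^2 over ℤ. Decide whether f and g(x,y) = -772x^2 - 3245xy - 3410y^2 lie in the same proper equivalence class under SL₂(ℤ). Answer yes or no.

D₁ = -55, D₂ = -55
f is negative-definite; reduce −f:
−f: translate: b→-1 (≡13 mod 14), so (7,13,8)→(7,-1,2)
−f: flip: (7,-1,2)→(2,1,7)
−f: reduced (well bottom): (2,1,7) with a≤c, −a<b≤a
flip sign back: reduced form of f is (-2,-1,-7)
g is negative-definite; reduce −g:
−g: translate: b→157 (≡3245 mod 1544), so (772,3245,3410)→(772,157,8)
−g: flip: (772,157,8)→(8,-157,772)
−g: translate: b→3 (≡-157 mod 16), so (8,-157,772)→(8,3,2)
−g: flip: (8,3,2)→(2,-3,8)
−g: translate: b→1 (≡-3 mod 4), so (2,-3,8)→(2,1,7)
−g: reduced (well bottom): (2,1,7) with a≤c, −a<b≤a
flip sign back: reduced form of g is (-2,-1,-7)
reduced forms (-2, -1, -7) vs (-2, -1, -7) ⇒ equivalent

yes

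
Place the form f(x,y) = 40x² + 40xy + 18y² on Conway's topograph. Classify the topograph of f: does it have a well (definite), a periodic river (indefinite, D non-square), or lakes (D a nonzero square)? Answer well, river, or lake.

D = b²−4ac = 40² − 4·40·18 = -1280
D < 0 ⇒ definite ⇒ every region one sign ⇒ single well

well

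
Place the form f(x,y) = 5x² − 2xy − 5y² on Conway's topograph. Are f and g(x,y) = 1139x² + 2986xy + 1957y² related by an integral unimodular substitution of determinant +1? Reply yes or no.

D₁ = 104, D₂ = 104
river cycle of f (length 6): (-5, 2, 5), (5, 8, -2), (-2, 8, 5), (5, 2, -5), (-5, 8, 2), (2, 8, -5)
river cycle of g (length 6): (5, 8, -2), (-2, 8, 5), (5, 2, -5), (-5, 8, 2), (2, 8, -5), (-5, 2, 5)
cycles coincide ⇒ equivalent

yes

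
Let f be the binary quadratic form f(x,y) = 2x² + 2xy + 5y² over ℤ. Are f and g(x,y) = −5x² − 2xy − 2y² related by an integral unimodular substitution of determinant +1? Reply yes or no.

D₁ = -36, D₂ = -36
f: reduced (well bottom): (2,2,5) with a≤c, −a<b≤a
g is negative-definite; reduce −g:
−g: flip: (5,2,2)→(2,-2,5)
−g: translate: b→2 (≡-2 mod 4), so (2,-2,5)→(2,2,5)
−g: reduced (well bottom): (2,2,5) with a≤c, −a<b≤a
flip sign back: reduced form of g is (-2,-2,-5)
reduced forms (2, 2, 5) vs (-2, -2, -5) ⇒ inequivalent

no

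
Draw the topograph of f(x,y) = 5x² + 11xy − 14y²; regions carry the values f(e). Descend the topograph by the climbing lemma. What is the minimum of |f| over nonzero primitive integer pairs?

river: ρ → (-14,17,2)
river: ρ → (2,19,-5)
river: ρ → (-5,11,14)
river: ρ → (14,17,-2)
river: ρ → (-2,19,5)
river: ρ → (5,11,-14)
closes: descent 0, river 6
min |a| on river = 2

2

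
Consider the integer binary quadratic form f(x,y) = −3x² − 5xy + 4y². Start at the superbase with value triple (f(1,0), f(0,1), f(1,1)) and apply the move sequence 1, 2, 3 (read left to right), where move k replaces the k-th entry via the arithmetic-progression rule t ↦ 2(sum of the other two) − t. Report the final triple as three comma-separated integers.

start (-3,4,-4) = (f(1,0),f(0,1),f(1,1))
replace slot 1: 2·(4+(-4)) − (-3) = 3 → (3,4,-4)
replace slot 2: 2·(3+(-4)) − 4 = -6 → (3,-6,-4)
replace slot 3: 2·(3+(-6)) − (-4) = -2 → (3,-6,-2)

3,-6,-2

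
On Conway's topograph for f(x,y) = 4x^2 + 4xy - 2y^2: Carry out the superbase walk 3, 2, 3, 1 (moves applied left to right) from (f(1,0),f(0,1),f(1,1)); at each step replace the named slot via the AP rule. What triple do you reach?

start (4,-2,6) = (f(1,0),f(0,1),f(1,1))
replace slot 3: 2·(4+(-2)) − 6 = -2 → (4,-2,-2)
replace slot 2: 2·(4+(-2)) − (-2) = 6 → (4,6,-2)
replace slot 3: 2·(4+6) − (-2) = 22 → (4,6,22)
replace slot 1: 2·(6+22) − 4 = 52 → (52,6,22)

52,6,22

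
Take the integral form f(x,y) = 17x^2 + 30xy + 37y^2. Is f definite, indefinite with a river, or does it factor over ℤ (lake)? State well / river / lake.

D = b²−4ac = 30² − 4·17·37 = -1616
D < 0 ⇒ definite ⇒ every region one sign ⇒ single well

well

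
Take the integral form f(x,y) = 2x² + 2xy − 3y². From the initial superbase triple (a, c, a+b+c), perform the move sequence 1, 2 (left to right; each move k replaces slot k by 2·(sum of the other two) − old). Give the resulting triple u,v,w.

start (2,-3,1) = (f(1,0),f(0,1),f(1,1))
replace slot 1: 2·((-3)+1) − 2 = -6 → (-6,-3,1)
replace slot 2: 2·((-6)+1) − (-3) = -7 → (-6,-7,1)

-6,-7,1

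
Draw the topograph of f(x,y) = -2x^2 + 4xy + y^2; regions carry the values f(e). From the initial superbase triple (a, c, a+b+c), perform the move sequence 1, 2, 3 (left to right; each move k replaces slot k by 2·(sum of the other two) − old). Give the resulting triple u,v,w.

start (-2,1,3) = (f(1,0),f(0,1),f(1,1))
replace slot 1: 2·(1+3) − (-2) = 10 → (10,1,3)
replace slot 2: 2·(10+3) − 1 = 25 → (10,25,3)
replace slot 3: 2·(10+25) − 3 = 67 → (10,25,67)

10,25,67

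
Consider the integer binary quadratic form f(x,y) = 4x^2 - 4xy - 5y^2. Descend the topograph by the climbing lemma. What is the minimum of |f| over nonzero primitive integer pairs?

descent: ρ → (-5,4,4)  [lands on river]
river: ρ → (4,4,-5)
river: ρ → (-5,6,3)
river: ρ → (3,6,-5)
closes: descent 1, river 4
min |a| on river = 3

3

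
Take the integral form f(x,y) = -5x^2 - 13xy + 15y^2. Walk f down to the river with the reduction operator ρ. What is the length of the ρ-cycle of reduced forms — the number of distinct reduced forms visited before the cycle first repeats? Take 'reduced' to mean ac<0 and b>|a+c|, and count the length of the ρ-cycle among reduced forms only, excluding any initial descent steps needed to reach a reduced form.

D = 469, ⌊√D⌋ = 21
descent: ρ → (15,13,-5)  [lands on river]
river: ρ → (-5,17,9)
river: ρ → (9,19,-3)
river: ρ → (-3,17,15)
ρ-cycle length = 4 (tail of 1 descent step not counted)

4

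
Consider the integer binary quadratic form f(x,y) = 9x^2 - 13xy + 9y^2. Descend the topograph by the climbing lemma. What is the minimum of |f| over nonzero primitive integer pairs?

translate: b→5 (≡-13 mod 18), so (9,-13,9)→(9,5,5)
flip: (9,5,5)→(5,-5,9)
translate: b→5 (≡-5 mod 10), so (5,-5,9)→(5,5,9)
reduced (well bottom): (5,5,9) with a≤c, −a<b≤a
well minimum = a = 5

5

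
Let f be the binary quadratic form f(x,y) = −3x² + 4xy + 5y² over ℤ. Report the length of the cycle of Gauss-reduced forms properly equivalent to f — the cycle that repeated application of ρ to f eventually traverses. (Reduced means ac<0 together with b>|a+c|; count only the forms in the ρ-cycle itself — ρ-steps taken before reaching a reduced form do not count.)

D = 76, ⌊√D⌋ = 8
river: ρ → (5,6,-2)
river: ρ → (-2,6,5)
river: ρ → (5,4,-3)
river: ρ → (-3,8,1)
river: ρ → (1,8,-3)
river: ρ → (-3,4,5)
ρ-cycle length = 6 (tail of 0 descent steps not counted)

6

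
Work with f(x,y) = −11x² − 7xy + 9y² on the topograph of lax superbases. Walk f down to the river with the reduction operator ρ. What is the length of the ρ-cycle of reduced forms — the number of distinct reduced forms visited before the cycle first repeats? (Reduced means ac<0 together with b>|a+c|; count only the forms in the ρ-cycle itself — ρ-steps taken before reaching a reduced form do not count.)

D = 445, ⌊√D⌋ = 21
descent: ρ → (9,7,-11)  [lands on river]
river: ρ → (-11,15,5)
river: ρ → (5,15,-11)
river: ρ → (-11,7,9)
river: ρ → (9,11,-9)
river: ρ → (-9,7,11)
river: ρ → (11,15,-5)
river: ρ → (-5,15,11)
river: ρ → (11,7,-9)
river: ρ → (-9,11,9)
ρ-cycle length = 10 (tail of 1 descent step not counted)

10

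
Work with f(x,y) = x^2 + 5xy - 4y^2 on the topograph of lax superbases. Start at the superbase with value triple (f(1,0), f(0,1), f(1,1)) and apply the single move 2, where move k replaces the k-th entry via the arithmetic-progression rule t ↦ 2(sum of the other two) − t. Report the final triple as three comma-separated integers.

start (1,-4,2) = (f(1,0),f(0,1),f(1,1))
replace slot 2: 2·(1+2) − (-4) = 10 → (1,10,2)

1,10,2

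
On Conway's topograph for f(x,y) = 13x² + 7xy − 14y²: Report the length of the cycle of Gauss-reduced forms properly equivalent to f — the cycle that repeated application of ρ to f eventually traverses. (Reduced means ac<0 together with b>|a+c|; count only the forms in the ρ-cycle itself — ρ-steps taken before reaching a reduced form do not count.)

D = 777, ⌊√D⌋ = 27
river: ρ → (-14,21,6)
river: ρ → (6,27,-2)
river: ρ → (-2,25,19)
river: ρ → (19,13,-8)
river: ρ → (-8,19,13)
river: ρ → (13,7,-14)
ρ-cycle length = 6 (tail of 0 descent steps not counted)

6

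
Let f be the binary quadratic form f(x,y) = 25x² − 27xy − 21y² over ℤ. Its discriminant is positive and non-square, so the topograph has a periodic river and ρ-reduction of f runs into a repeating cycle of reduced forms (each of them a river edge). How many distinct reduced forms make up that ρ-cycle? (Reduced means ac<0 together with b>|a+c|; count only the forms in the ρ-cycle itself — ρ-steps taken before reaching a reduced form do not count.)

D = 2829, ⌊√D⌋ = 53
descent: ρ → (-21,27,25)  [lands on river]
river: ρ → (25,23,-23)
river: ρ → (-23,23,25)
river: ρ → (25,27,-21)
river: ρ → (-21,15,31)
river: ρ → (31,47,-5)
river: ρ → (-5,53,1)
river: ρ → (1,53,-5)
river: ρ → (-5,47,31)
river: ρ → (31,15,-21)
ρ-cycle length = 10 (tail of 1 descent step not counted)

10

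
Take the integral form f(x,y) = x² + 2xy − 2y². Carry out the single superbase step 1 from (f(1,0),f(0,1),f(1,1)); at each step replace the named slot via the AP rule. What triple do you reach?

start (1,-2,1) = (f(1,0),f(0,1),f(1,1))
replace slot 1: 2·((-2)+1) − 1 = -3 → (-3,-2,1)

-3,-2,1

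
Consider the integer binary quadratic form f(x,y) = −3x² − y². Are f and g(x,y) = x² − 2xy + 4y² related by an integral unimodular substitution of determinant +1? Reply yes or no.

D₁ = -12, D₂ = -12
f is negative-definite; reduce −f:
−f: flip: (3,0,1)→(1,0,3)
−f: reduced (well bottom): (1,0,3) with a≤c, −a<b≤a
flip sign back: reduced form of f is (-1,0,-3)
g: translate: b→0 (≡-2 mod 2), so (1,-2,4)→(1,0,3)
g: reduced (well bottom): (1,0,3) with a≤c, −a<b≤a
reduced forms (-1, 0, -3) vs (1, 0, 3) ⇒ inequivalent

no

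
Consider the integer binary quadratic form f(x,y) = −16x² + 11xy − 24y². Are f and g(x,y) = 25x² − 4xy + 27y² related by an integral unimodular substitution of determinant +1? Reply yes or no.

D₁ = -1415, D₂ = -2684
discriminants differ ⇒ not SL₂(ℤ)-equivalent

no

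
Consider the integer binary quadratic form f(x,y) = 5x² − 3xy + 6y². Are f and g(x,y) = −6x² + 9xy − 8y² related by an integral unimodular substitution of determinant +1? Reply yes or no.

D₁ = -111, D₂ = -111
f: reduced (well bottom): (5,-3,6) with a≤c, −a<b≤a
g is negative-definite; reduce −g:
−g: translate: b→3 (≡-9 mod 12), so (6,-9,8)→(6,3,5)
−g: flip: (6,3,5)→(5,-3,6)
−g: reduced (well bottom): (5,-3,6) with a≤c, −a<b≤a
flip sign back: reduced form of g is (-5,3,-6)
reduced forms (5, -3, 6) vs (-5, 3, -6) ⇒ inequivalent

no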